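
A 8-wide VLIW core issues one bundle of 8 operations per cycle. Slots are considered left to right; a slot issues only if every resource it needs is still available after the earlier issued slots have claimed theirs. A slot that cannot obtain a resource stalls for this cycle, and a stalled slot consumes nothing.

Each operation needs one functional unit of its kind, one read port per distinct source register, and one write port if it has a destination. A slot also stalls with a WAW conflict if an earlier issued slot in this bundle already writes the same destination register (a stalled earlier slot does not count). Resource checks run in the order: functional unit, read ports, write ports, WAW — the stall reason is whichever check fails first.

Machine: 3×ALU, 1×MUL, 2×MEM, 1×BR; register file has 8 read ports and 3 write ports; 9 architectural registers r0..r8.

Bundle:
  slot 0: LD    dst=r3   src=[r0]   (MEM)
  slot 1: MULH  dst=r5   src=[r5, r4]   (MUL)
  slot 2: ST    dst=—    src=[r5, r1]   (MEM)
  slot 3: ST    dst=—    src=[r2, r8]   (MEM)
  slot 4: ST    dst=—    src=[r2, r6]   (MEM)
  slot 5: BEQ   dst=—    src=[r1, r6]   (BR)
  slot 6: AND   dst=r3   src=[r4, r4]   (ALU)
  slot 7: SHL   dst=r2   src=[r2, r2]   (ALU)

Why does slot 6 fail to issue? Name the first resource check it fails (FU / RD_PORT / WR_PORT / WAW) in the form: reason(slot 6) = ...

(0) want 1×MEM +1rd +1wr — yes → AL3|MU1|ME1|BR1|rd7|wr2
(1) want 1×MUL +2rd +1wr — yes → AL3|MU0|ME1|BR1|rd5|wr1
(2) want 1×MEM +2rd +0wr — yes → AL3|MU0|ME0|BR1|rd3|wr1
(3) want 1×MEM +2rd +0wr — FU → AL3|MU0|ME0|BR1|rd3|wr1
(4) want 1×MEM +2rd +0wr — FU → AL3|MU0|ME0|BR1|rd3|wr1
(5) want 1×BR +2rd +0wr — yes → AL3|MU0|ME0|BR0|rd1|wr1
(6) want 1×ALU +1rd +1wr — WAW → AL3|MU0|ME0|BR0|rd1|wr1
(7) want 1×ALU +1rd +1wr — yes → AL2|MU0|ME0|BR0|rd0|wr0

reason(slot 6) = WAW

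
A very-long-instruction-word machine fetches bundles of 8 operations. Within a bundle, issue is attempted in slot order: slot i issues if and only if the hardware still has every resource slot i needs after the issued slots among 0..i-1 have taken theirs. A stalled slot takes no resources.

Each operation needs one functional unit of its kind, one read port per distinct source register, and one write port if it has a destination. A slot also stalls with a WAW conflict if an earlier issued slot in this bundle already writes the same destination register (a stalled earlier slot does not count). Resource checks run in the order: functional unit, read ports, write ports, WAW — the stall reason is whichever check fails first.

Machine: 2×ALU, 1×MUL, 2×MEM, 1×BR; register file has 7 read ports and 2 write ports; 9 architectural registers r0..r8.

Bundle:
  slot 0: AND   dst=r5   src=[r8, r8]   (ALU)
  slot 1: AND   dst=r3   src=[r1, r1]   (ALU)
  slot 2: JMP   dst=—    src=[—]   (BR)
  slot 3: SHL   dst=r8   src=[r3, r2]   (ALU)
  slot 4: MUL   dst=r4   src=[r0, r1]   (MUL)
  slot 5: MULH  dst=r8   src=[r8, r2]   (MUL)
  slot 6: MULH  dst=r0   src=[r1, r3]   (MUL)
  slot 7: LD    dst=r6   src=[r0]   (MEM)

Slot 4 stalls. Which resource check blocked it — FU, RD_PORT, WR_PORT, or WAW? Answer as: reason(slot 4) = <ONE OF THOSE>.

reason(slot 4) = WR_PORT

slot 0 (ALU): ISSUE — free A1,Mu1,Ld2,B1 rp6 wp1
slot 1 (ALU): ISSUE — free A0,Mu1,Ld2,B1 rp5 wp0
slot 2 (BR): ISSUE — free A0,Mu1,Ld2,B0 rp5 wp0
slot 3 (ALU): stall FU — free A0,Mu1,Ld2,B0 rp5 wp0
slot 4 (MUL): stall WR_PORT — free A0,Mu1,Ld2,B0 rp5 wp0
slot 5 (MUL): stall WR_PORT — free A0,Mu1,Ld2,B0 rp5 wp0
slot 6 (MUL): stall WR_PORT — free A0,Mu1,Ld2,B0 rp5 wp0
slot 7 (MEM): stall WR_PORT — free A0,Mu1,Ld2,B0 rp5 wp0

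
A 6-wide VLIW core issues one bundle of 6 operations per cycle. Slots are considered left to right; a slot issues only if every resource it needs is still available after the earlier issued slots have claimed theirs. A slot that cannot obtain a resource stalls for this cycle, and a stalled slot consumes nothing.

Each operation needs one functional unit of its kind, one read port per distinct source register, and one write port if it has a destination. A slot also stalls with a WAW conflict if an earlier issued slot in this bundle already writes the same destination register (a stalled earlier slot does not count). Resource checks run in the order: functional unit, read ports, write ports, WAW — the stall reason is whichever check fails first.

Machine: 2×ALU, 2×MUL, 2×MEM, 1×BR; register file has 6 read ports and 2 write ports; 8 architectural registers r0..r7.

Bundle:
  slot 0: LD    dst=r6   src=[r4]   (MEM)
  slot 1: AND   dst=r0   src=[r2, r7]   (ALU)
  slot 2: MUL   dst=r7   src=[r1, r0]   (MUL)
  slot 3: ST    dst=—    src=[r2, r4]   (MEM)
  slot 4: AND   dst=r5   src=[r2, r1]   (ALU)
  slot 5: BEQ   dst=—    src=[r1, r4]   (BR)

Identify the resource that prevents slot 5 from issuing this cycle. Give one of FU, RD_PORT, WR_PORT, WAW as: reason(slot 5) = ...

  0. MEM→r6 ⇒ go  {2A/2Mu/1Ld/1B | 5r 1w}
  1. ALU→r0 ⇒ go  {1A/2Mu/1Ld/1B | 3r 0w}
  2. MUL→r7 ⇒ no(WR_PORT)  {1A/2Mu/1Ld/1B | 3r 0w}
  3. MEM ⇒ go  {1A/2Mu/0Ld/1B | 1r 0w}
  4. ALU→r5 ⇒ no(RD_PORT)  {1A/2Mu/0Ld/1B | 1r 0w}
  5. BR ⇒ no(RD_PORT)  {1A/2Mu/0Ld/1B | 1r 0w}

reason(slot 5) = RD_PORT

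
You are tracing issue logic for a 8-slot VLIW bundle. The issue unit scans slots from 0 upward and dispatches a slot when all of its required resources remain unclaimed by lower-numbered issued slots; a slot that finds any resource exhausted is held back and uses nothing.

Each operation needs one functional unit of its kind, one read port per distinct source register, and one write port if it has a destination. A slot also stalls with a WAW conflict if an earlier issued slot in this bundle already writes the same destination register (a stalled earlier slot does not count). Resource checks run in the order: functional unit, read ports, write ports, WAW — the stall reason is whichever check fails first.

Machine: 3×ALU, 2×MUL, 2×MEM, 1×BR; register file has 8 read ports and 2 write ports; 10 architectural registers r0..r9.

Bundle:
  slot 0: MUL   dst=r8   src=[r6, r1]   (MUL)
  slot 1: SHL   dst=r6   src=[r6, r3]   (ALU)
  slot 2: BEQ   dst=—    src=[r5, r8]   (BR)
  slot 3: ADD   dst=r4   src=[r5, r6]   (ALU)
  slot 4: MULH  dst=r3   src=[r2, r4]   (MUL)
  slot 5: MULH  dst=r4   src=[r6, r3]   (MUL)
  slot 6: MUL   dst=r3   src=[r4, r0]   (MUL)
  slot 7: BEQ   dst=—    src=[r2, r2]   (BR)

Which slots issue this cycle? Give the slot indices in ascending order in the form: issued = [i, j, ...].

(0) want 1×MUL +2rd +1wr — yes → AL3|MU1|ME2|BR1|rd6|wr1
(1) want 1×ALU +2rd +1wr — yes → AL2|MU1|ME2|BR1|rd4|wr0
(2) want 1×BR +2rd +0wr — yes → AL2|MU1|ME2|BR0|rd2|wr0
(3) want 1×ALU +2rd +1wr — WR_PORT → AL2|MU1|ME2|BR0|rd2|wr0
(4) want 1×MUL +2rd +1wr — WR_PORT → AL2|MU1|ME2|BR0|rd2|wr0
(5) want 1×MUL +2rd +1wr — WR_PORT → AL2|MU1|ME2|BR0|rd2|wr0
(6) want 1×MUL +2rd +1wr — WR_PORT → AL2|MU1|ME2|BR0|rd2|wr0
(7) want 1×BR +1rd +0wr — FU → AL2|MU1|ME2|BR0|rd2|wr0

issued = [0, 1, 2]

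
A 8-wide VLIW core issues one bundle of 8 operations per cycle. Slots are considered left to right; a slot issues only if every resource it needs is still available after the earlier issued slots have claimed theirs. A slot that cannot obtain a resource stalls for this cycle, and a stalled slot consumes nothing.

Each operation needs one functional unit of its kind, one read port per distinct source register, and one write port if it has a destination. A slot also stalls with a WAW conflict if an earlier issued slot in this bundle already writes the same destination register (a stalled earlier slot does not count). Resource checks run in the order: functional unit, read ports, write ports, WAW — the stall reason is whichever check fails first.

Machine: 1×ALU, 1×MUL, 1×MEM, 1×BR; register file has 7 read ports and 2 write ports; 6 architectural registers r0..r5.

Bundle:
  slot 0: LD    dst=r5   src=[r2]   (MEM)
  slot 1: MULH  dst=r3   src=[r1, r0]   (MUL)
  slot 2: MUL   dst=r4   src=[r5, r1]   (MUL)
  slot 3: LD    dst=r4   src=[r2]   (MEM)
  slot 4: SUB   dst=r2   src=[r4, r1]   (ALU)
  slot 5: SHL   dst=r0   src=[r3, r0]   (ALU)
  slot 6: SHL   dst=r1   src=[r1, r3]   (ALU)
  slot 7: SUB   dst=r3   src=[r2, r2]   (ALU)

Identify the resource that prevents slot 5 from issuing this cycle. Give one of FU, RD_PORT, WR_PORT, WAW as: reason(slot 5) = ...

  0. MEM→r5 ⇒ go  {1A/1Mu/0Ld/1B | 6r 1w}
  1. MUL→r3 ⇒ go  {1A/0Mu/0Ld/1B | 4r 0w}
  2. MUL→r4 ⇒ no(FU)  {1A/0Mu/0Ld/1B | 4r 0w}
  3. MEM→r4 ⇒ no(FU)  {1A/0Mu/0Ld/1B | 4r 0w}
  4. ALU→r2 ⇒ no(WR_PORT)  {1A/0Mu/0Ld/1B | 4r 0w}
  5. ALU→r0 ⇒ no(WR_PORT)  {1A/0Mu/0Ld/1B | 4r 0w}
  6. ALU→r1 ⇒ no(WR_PORT)  {1A/0Mu/0Ld/1B | 4r 0w}
  7. ALU→r3 ⇒ no(WR_PORT)  {1A/0Mu/0Ld/1B | 4r 0w}

reason(slot 5) = WR_PORT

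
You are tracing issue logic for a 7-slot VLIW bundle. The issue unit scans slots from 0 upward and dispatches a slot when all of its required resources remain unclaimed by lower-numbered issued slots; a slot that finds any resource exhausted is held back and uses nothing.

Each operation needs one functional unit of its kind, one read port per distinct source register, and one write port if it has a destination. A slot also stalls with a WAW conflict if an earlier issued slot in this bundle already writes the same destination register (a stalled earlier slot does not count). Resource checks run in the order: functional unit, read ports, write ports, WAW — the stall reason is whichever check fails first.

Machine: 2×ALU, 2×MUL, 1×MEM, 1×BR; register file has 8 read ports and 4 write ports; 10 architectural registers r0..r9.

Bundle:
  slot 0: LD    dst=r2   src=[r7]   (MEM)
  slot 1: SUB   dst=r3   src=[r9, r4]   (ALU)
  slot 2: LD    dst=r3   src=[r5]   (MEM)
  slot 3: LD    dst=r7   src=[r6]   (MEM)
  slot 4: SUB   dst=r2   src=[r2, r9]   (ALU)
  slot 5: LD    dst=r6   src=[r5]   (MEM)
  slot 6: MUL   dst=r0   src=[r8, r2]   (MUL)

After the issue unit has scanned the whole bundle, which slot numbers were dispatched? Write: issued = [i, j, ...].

issued = [0, 1, 6]

(0) want 1×MEM +1rd +1wr — yes → AL2|MU2|ME0|BR1|rd7|wr3
(1) want 1×ALU +2rd +1wr — yes → AL1|MU2|ME0|BR1|rd5|wr2
(2) want 1×MEM +1rd +1wr — FU → AL1|MU2|ME0|BR1|rd5|wr2
(3) want 1×MEM +1rd +1wr — FU → AL1|MU2|ME0|BR1|rd5|wr2
(4) want 1×ALU +2rd +1wr — WAW → AL1|MU2|ME0|BR1|rd5|wr2
(5) want 1×MEM +1rd +1wr — FU → AL1|MU2|ME0|BR1|rd5|wr2
(6) want 1×MUL +2rd +1wr — yes → AL1|MU1|ME0|BR1|rd3|wr1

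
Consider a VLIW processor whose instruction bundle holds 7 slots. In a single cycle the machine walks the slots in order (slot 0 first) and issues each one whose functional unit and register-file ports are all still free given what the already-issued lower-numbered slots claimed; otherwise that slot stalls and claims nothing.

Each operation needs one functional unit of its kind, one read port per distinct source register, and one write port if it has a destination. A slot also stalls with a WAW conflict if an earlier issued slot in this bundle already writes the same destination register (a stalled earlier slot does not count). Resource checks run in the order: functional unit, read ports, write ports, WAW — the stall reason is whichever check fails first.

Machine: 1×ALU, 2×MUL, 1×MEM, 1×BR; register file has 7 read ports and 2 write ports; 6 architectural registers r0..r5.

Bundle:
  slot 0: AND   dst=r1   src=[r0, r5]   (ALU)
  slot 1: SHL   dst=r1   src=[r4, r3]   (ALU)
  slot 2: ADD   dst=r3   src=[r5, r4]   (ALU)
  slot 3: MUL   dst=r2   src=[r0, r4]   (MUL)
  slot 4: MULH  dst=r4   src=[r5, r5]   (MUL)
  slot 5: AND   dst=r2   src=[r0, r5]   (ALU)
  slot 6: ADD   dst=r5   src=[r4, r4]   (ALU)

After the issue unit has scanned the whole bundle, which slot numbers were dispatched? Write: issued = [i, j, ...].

slot 0 (ALU): ISSUE — free A0,Mu2,Ld1,B1 rp5 wp1
slot 1 (ALU): stall FU — free A0,Mu2,Ld1,B1 rp5 wp1
slot 2 (ALU): stall FU — free A0,Mu2,Ld1,B1 rp5 wp1
slot 3 (MUL): ISSUE — free A0,Mu1,Ld1,B1 rp3 wp0
slot 4 (MUL): stall WR_PORT — free A0,Mu1,Ld1,B1 rp3 wp0
slot 5 (ALU): stall FU — free A0,Mu1,Ld1,B1 rp3 wp0
slot 6 (ALU): stall FU — free A0,Mu1,Ld1,B1 rp3 wp0

issued = [0, 3]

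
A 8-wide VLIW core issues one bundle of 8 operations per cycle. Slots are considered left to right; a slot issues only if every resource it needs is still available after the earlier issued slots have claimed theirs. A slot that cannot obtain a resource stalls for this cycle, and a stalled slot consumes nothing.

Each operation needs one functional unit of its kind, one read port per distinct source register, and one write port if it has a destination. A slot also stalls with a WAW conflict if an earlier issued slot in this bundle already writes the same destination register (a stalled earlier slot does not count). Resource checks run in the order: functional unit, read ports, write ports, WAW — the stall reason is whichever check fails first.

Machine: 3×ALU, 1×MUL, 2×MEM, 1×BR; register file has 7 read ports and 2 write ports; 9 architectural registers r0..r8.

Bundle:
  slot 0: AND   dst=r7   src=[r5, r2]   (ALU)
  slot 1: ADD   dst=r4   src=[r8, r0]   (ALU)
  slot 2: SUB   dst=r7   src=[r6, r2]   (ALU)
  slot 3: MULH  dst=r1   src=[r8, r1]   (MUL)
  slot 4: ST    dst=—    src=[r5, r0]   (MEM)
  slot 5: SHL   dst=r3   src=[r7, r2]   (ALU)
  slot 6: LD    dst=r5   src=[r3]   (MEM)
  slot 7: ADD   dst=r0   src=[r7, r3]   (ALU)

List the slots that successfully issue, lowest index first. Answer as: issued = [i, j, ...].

issued = [0, 1, 4]

[0] ALU needs rd=2 wr=1: ok; after: ALU=2 MUL=1 MEM=2 BR=1, R=5, W=1
[1] ALU needs rd=2 wr=1: ok; after: ALU=1 MUL=1 MEM=2 BR=1, R=3, W=0
[2] ALU needs rd=2 wr=1: WR_PORT; after: ALU=1 MUL=1 MEM=2 BR=1, R=3, W=0
[3] MUL needs rd=2 wr=1: WR_PORT; after: ALU=1 MUL=1 MEM=2 BR=1, R=3, W=0
[4] MEM needs rd=2 wr=0: ok; after: ALU=1 MUL=1 MEM=1 BR=1, R=1, W=0
[5] ALU needs rd=2 wr=1: RD_PORT; after: ALU=1 MUL=1 MEM=1 BR=1, R=1, W=0
[6] MEM needs rd=1 wr=1: WR_PORT; after: ALU=1 MUL=1 MEM=1 BR=1, R=1, W=0
[7] ALU needs rd=2 wr=1: RD_PORT; after: ALU=1 MUL=1 MEM=1 BR=1, R=1, W=0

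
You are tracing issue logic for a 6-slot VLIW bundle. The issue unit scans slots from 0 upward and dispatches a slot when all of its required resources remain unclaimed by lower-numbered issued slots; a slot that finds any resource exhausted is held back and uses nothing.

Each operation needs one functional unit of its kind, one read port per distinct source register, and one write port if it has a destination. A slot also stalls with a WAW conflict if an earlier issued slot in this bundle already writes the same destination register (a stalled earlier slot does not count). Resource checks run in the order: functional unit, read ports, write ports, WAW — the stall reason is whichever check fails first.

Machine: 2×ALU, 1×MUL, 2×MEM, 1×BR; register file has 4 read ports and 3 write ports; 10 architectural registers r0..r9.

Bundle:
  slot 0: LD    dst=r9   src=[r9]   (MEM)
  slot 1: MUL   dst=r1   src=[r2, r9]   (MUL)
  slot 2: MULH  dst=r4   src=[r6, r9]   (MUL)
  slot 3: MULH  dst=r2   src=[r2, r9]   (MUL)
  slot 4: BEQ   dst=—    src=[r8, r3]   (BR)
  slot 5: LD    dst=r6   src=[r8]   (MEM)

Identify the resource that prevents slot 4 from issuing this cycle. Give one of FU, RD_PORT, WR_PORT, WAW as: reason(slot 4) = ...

slot 0 (MEM): ISSUE — free A2,Mu1,Ld1,B1 rp3 wp2
slot 1 (MUL): ISSUE — free A2,Mu0,Ld1,B1 rp1 wp1
slot 2 (MUL): stall FU — free A2,Mu0,Ld1,B1 rp1 wp1
slot 3 (MUL): stall FU — free A2,Mu0,Ld1,B1 rp1 wp1
slot 4 (BR): stall RD_PORT — free A2,Mu0,Ld1,B1 rp1 wp1
slot 5 (MEM): ISSUE — free A2,Mu0,Ld0,B1 rp0 wp0

reason(slot 4) = RD_PORT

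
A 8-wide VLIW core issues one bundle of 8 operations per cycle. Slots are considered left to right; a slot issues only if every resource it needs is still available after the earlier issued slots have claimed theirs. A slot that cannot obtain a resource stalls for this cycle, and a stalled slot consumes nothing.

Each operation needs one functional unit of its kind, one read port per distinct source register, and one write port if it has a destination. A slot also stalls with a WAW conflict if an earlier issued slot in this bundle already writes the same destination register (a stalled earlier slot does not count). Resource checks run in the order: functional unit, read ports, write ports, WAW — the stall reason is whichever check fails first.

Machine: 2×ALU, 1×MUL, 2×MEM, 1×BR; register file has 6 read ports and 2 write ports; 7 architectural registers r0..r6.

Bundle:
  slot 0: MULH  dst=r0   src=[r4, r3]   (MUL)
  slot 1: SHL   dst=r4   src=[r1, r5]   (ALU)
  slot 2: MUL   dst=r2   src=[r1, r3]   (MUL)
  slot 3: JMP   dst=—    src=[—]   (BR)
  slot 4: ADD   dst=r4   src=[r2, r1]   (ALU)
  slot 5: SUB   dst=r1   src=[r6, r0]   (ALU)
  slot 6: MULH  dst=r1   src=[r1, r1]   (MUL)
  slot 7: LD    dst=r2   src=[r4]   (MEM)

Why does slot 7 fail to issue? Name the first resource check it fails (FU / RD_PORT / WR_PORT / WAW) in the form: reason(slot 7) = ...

  0. MUL→r0 ⇒ go  {2A/0Mu/2Ld/1B | 4r 1w}
  1. ALU→r4 ⇒ go  {1A/0Mu/2Ld/1B | 2r 0w}
  2. MUL→r2 ⇒ no(FU)  {1A/0Mu/2Ld/1B | 2r 0w}
  3. BR ⇒ go  {1A/0Mu/2Ld/0B | 2r 0w}
  4. ALU→r4 ⇒ no(WR_PORT)  {1A/0Mu/2Ld/0B | 2r 0w}
  5. ALU→r1 ⇒ no(WR_PORT)  {1A/0Mu/2Ld/0B | 2r 0w}
  6. MUL→r1 ⇒ no(FU)  {1A/0Mu/2Ld/0B | 2r 0w}
  7. MEM→r2 ⇒ no(WR_PORT)  {1A/0Mu/2Ld/0B | 2r 0w}

reason(slot 7) = WR_PORT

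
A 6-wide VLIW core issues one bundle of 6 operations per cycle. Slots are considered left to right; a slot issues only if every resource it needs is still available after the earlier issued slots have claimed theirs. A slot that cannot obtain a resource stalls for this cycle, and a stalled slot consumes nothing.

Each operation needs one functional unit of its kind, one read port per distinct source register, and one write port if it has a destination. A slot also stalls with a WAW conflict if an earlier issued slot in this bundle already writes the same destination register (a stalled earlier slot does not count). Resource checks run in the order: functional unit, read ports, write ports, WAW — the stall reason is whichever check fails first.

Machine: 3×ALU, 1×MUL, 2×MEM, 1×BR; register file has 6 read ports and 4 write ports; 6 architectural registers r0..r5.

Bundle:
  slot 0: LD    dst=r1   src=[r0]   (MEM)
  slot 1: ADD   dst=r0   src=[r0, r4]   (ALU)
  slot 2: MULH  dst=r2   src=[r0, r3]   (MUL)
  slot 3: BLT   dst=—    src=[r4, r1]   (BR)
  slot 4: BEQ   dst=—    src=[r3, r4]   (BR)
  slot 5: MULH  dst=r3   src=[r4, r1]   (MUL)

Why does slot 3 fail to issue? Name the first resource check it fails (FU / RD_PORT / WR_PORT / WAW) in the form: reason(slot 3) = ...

[0] MEM needs rd=1 wr=1: ok; after: ALU=3 MUL=1 MEM=1 BR=1, R=5, W=3
[1] ALU needs rd=2 wr=1: ok; after: ALU=2 MUL=1 MEM=1 BR=1, R=3, W=2
[2] MUL needs rd=2 wr=1: ok; after: ALU=2 MUL=0 MEM=1 BR=1, R=1, W=1
[3] BR needs rd=2 wr=0: RD_PORT; after: ALU=2 MUL=0 MEM=1 BR=1, R=1, W=1
[4] BR needs rd=2 wr=0: RD_PORT; after: ALU=2 MUL=0 MEM=1 BR=1, R=1, W=1
[5] MUL needs rd=2 wr=1: FU; after: ALU=2 MUL=0 MEM=1 BR=1, R=1, W=1

reason(slot 3) = RD_PORT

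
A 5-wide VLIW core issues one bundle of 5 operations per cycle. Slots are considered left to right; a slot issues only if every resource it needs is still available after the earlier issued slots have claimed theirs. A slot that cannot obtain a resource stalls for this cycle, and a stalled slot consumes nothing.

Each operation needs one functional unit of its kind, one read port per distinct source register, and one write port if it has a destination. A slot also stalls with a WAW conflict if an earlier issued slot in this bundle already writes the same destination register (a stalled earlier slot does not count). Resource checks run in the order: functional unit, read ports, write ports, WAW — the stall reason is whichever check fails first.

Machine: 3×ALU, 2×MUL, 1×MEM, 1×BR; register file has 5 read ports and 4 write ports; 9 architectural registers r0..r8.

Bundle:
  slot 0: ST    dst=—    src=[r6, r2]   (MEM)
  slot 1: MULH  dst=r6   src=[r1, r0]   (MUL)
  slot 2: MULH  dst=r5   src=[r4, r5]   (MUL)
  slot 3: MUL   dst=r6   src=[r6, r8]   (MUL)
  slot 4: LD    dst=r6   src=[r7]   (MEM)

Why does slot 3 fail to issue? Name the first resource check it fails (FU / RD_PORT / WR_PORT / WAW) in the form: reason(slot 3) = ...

reason(slot 3) = RD_PORT

slot 0 (MEM): ISSUE — free A3,Mu2,Ld0,B1 rp3 wp4
slot 1 (MUL): ISSUE — free A3,Mu1,Ld0,B1 rp1 wp3
slot 2 (MUL): stall RD_PORT — free A3,Mu1,Ld0,B1 rp1 wp3
slot 3 (MUL): stall RD_PORT — free A3,Mu1,Ld0,B1 rp1 wp3
slot 4 (MEM): stall FU — free A3,Mu1,Ld0,B1 rp1 wp3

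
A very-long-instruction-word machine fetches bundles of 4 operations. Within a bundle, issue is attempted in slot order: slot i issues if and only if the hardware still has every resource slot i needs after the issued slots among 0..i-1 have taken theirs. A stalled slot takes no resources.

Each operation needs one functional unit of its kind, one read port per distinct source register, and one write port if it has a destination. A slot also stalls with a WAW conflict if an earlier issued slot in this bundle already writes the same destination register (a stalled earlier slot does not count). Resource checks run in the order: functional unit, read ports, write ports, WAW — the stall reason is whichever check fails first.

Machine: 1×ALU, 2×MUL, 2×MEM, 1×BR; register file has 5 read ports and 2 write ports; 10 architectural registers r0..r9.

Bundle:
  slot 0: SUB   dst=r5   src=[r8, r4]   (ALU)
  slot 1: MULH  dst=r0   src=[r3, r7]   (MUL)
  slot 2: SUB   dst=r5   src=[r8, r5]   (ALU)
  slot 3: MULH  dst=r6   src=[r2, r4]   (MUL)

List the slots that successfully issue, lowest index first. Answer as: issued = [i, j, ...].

issued = [0, 1]

[0] ALU needs rd=2 wr=1: ok; after: ALU=0 MUL=2 MEM=2 BR=1, R=3, W=1
[1] MUL needs rd=2 wr=1: ok; after: ALU=0 MUL=1 MEM=2 BR=1, R=1, W=0
[2] ALU needs rd=2 wr=1: FU; after: ALU=0 MUL=1 MEM=2 BR=1, R=1, W=0
[3] MUL needs rd=2 wr=1: RD_PORT; after: ALU=0 MUL=1 MEM=2 BR=1, R=1, W=0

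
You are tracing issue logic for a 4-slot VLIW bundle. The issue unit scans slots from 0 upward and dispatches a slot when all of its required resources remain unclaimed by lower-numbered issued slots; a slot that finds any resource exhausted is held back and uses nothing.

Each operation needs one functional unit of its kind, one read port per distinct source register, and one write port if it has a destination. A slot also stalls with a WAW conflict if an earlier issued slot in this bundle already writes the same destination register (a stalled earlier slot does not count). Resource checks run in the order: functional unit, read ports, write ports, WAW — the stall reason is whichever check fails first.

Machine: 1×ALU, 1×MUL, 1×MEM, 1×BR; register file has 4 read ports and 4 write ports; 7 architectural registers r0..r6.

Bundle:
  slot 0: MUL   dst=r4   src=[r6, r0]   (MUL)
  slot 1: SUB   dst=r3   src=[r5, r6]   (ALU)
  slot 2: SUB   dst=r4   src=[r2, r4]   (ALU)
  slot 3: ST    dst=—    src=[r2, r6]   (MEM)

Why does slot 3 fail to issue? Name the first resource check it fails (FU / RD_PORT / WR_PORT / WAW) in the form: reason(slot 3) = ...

slot 0 (MUL): ISSUE — free A1,Mu0,Ld1,B1 rp2 wp3
slot 1 (ALU): ISSUE — free A0,Mu0,Ld1,B1 rp0 wp2
slot 2 (ALU): stall FU — free A0,Mu0,Ld1,B1 rp0 wp2
slot 3 (MEM): stall RD_PORT — free A0,Mu0,Ld1,B1 rp0 wp2

reason(slot 3) = RD_PORT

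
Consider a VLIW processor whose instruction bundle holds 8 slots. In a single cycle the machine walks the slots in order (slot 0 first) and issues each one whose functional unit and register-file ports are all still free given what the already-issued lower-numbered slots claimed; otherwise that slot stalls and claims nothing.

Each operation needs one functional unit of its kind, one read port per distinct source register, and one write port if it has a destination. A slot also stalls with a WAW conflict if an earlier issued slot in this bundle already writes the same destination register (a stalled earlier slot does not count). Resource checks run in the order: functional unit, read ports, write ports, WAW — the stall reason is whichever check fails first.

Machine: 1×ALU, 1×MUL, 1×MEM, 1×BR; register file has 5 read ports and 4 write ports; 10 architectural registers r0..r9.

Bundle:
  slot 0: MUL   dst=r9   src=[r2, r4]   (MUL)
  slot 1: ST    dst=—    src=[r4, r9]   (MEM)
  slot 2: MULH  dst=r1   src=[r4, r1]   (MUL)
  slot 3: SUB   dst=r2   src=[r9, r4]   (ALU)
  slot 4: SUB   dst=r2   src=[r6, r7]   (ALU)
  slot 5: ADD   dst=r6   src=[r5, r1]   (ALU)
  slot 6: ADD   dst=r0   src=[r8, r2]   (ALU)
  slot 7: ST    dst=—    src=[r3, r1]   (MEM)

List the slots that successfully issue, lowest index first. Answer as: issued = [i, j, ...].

slot 0 (MUL): ISSUE — free A1,Mu0,Ld1,B1 rp3 wp3
slot 1 (MEM): ISSUE — free A1,Mu0,Ld0,B1 rp1 wp3
slot 2 (MUL): stall FU — free A1,Mu0,Ld0,B1 rp1 wp3
slot 3 (ALU): stall RD_PORT — free A1,Mu0,Ld0,B1 rp1 wp3
slot 4 (ALU): stall RD_PORT — free A1,Mu0,Ld0,B1 rp1 wp3
slot 5 (ALU): stall RD_PORT — free A1,Mu0,Ld0,B1 rp1 wp3
slot 6 (ALU): stall RD_PORT — free A1,Mu0,Ld0,B1 rp1 wp3
slot 7 (MEM): stall FU — free A1,Mu0,Ld0,B1 rp1 wp3

issued = [0, 1]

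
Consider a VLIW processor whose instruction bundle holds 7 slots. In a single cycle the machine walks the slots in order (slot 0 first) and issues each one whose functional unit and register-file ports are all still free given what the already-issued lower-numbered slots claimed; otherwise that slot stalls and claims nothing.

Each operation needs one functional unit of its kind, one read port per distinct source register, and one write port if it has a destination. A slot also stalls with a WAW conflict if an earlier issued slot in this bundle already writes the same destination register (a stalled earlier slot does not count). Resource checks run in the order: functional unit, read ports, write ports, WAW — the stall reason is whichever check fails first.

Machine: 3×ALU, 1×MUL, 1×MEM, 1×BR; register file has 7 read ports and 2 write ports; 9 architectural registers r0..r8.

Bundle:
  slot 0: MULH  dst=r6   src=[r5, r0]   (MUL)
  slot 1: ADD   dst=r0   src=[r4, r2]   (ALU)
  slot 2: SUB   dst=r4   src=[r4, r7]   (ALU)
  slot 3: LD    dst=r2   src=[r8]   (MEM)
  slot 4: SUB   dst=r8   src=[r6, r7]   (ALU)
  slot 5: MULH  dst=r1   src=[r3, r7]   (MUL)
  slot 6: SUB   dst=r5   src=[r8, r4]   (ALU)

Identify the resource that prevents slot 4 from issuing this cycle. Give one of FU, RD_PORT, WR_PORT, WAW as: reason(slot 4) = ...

(0) want 1×MUL +2rd +1wr — yes → AL3|MU0|ME1|BR1|rd5|wr1
(1) want 1×ALU +2rd +1wr — yes → AL2|MU0|ME1|BR1|rd3|wr0
(2) want 1×ALU +2rd +1wr — WR_PORT → AL2|MU0|ME1|BR1|rd3|wr0
(3) want 1×MEM +1rd +1wr — WR_PORT → AL2|MU0|ME1|BR1|rd3|wr0
(4) want 1×ALU +2rd +1wr — WR_PORT → AL2|MU0|ME1|BR1|rd3|wr0
(5) want 1×MUL +2rd +1wr — FU → AL2|MU0|ME1|BR1|rd3|wr0
(6) want 1×ALU +2rd +1wr — WR_PORT → AL2|MU0|ME1|BR1|rd3|wr0

reason(slot 4) = WR_PORT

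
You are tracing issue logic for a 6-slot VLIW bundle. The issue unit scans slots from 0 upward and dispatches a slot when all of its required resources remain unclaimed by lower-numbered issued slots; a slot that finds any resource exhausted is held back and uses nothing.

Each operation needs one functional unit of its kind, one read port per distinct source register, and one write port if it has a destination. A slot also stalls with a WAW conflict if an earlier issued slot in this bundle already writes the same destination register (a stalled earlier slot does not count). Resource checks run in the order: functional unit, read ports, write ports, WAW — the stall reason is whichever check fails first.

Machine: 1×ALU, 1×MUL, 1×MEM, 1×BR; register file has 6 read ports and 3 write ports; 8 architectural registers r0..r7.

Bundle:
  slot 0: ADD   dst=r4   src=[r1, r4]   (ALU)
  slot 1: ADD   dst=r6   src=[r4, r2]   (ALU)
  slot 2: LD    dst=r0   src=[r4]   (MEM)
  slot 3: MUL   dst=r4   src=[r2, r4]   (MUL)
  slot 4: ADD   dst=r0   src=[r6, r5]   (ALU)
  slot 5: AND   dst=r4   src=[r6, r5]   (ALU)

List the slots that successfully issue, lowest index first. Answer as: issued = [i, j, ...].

issued = [0, 2]

(0) want 1×ALU +2rd +1wr — yes → AL0|MU1|ME1|BR1|rd4|wr2
(1) want 1×ALU +2rd +1wr — FU → AL0|MU1|ME1|BR1|rd4|wr2
(2) want 1×MEM +1rd +1wr — yes → AL0|MU1|ME0|BR1|rd3|wr1
(3) want 1×MUL +2rd +1wr — WAW → AL0|MU1|ME0|BR1|rd3|wr1
(4) want 1×ALU +2rd +1wr — FU → AL0|MU1|ME0|BR1|rd3|wr1
(5) want 1×ALU +2rd +1wr — FU → AL0|MU1|ME0|BR1|rd3|wr1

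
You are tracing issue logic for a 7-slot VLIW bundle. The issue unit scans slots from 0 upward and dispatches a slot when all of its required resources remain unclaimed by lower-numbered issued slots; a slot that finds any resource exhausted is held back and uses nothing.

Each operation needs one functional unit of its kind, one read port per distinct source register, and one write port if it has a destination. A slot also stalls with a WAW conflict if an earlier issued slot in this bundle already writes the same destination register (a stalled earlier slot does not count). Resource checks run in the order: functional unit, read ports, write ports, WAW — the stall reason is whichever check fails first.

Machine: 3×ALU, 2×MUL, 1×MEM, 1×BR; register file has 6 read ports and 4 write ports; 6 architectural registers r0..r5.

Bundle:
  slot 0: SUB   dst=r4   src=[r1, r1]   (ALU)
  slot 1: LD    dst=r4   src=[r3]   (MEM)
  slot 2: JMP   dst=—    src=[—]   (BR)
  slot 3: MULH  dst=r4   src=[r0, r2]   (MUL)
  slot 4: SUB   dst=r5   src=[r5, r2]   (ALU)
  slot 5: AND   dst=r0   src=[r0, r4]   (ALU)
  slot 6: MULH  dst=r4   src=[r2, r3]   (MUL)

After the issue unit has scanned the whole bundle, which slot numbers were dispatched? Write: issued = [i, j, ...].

  0. ALU→r4 ⇒ go  {2A/2Mu/1Ld/1B | 5r 3w}
  1. MEM→r4 ⇒ no(WAW)  {2A/2Mu/1Ld/1B | 5r 3w}
  2. BR ⇒ go  {2A/2Mu/1Ld/0B | 5r 3w}
  3. MUL→r4 ⇒ no(WAW)  {2A/2Mu/1Ld/0B | 5r 3w}
  4. ALU→r5 ⇒ go  {1A/2Mu/1Ld/0B | 3r 2w}
  5. ALU→r0 ⇒ go  {0A/2Mu/1Ld/0B | 1r 1w}
  6. MUL→r4 ⇒ no(RD_PORT)  {0A/2Mu/1Ld/0B | 1r 1w}

issued = [0, 2, 4, 5]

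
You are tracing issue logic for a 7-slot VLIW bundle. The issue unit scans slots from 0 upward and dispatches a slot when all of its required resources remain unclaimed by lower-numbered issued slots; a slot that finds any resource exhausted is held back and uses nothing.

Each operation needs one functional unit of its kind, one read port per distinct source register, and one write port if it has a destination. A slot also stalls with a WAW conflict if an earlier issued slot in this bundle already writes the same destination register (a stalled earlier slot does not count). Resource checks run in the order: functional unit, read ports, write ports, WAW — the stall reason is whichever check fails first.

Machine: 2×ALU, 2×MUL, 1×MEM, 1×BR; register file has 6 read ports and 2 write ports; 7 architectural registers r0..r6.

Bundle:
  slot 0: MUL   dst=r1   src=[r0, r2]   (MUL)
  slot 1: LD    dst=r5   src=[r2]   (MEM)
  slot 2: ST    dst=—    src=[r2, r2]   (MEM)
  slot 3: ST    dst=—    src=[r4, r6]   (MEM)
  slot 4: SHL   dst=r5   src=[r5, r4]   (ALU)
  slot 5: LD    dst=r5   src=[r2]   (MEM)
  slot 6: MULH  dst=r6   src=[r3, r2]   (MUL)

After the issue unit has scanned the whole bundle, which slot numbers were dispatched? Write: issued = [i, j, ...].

[0] MUL needs rd=2 wr=1: ok; after: ALU=2 MUL=1 MEM=1 BR=1, R=4, W=1
[1] MEM needs rd=1 wr=1: ok; after: ALU=2 MUL=1 MEM=0 BR=1, R=3, W=0
[2] MEM needs rd=1 wr=0: FU; after: ALU=2 MUL=1 MEM=0 BR=1, R=3, W=0
[3] MEM needs rd=2 wr=0: FU; after: ALU=2 MUL=1 MEM=0 BR=1, R=3, W=0
[4] ALU needs rd=2 wr=1: WR_PORT; after: ALU=2 MUL=1 MEM=0 BR=1, R=3, W=0
[5] MEM needs rd=1 wr=1: FU; after: ALU=2 MUL=1 MEM=0 BR=1, R=3, W=0
[6] MUL needs rd=2 wr=1: WR_PORT; after: ALU=2 MUL=1 MEM=0 BR=1, R=3, W=0

issued = [0, 1]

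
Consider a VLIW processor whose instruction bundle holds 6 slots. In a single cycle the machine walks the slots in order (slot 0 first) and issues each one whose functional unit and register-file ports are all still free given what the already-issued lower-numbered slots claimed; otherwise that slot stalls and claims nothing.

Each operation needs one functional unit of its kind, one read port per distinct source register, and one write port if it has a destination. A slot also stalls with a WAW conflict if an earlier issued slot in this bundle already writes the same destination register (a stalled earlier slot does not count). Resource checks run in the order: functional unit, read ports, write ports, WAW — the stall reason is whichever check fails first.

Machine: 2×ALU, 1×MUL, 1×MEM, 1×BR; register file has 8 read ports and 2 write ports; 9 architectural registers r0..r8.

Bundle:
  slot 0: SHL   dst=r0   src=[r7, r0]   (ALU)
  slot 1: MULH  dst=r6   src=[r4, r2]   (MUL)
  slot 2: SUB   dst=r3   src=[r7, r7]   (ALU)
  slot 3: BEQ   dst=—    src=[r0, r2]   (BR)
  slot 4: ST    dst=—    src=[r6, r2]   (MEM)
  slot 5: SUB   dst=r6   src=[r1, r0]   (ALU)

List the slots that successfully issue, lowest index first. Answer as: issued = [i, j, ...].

issued = [0, 1, 3, 4]

#0 ALU src=r7,r0 dispatched  <A:1 Mu:1 Ld:1 B:1 rd:6 wr:1>
#1 MUL src=r4,r2 dispatched  <A:1 Mu:0 Ld:1 B:1 rd:4 wr:0>
#2 ALU src=r7,r7 held:WR_PORT  <A:1 Mu:0 Ld:1 B:1 rd:4 wr:0>
#3 BR src=r0,r2 dispatched  <A:1 Mu:0 Ld:1 B:0 rd:2 wr:0>
#4 MEM src=r6,r2 dispatched  <A:1 Mu:0 Ld:0 B:0 rd:0 wr:0>
#5 ALU src=r1,r0 held:RD_PORT  <A:1 Mu:0 Ld:0 B:0 rd:0 wr:0>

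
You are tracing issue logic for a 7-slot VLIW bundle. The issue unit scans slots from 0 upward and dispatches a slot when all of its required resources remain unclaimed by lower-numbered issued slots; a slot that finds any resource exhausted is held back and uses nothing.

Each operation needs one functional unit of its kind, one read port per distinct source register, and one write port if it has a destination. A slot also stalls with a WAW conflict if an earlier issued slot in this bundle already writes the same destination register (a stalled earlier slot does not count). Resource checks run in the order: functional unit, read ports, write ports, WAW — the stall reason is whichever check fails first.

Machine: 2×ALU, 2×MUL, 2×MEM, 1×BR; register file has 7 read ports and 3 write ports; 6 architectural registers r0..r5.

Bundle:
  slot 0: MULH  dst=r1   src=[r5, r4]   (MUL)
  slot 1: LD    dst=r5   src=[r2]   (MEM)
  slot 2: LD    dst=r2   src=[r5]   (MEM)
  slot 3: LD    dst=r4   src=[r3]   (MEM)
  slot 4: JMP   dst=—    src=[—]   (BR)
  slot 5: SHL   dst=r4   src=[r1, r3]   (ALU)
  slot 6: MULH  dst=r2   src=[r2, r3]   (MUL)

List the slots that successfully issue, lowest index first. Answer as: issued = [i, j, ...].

slot 0 (MUL): ISSUE — free A2,Mu1,Ld2,B1 rp5 wp2
slot 1 (MEM): ISSUE — free A2,Mu1,Ld1,B1 rp4 wp1
slot 2 (MEM): ISSUE — free A2,Mu1,Ld0,B1 rp3 wp0
slot 3 (MEM): stall FU — free A2,Mu1,Ld0,B1 rp3 wp0
slot 4 (BR): ISSUE — free A2,Mu1,Ld0,B0 rp3 wp0
slot 5 (ALU): stall WR_PORT — free A2,Mu1,Ld0,B0 rp3 wp0
slot 6 (MUL): stall WR_PORT — free A2,Mu1,Ld0,B0 rp3 wp0

issued = [0, 1, 2, 4]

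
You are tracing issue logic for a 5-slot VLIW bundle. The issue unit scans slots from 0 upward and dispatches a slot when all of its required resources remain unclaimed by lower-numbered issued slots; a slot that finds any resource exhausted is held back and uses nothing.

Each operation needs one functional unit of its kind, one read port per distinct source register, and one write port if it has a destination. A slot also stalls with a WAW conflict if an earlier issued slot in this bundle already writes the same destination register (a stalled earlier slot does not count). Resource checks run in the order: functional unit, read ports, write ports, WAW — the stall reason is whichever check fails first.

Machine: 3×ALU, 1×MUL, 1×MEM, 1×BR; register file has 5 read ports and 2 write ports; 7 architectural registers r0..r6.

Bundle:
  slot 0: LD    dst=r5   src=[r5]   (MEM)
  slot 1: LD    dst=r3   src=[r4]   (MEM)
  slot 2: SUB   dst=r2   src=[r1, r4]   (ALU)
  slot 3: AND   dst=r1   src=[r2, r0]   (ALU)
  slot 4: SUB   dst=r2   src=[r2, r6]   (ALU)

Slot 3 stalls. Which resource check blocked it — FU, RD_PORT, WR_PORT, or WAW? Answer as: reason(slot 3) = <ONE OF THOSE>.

  0. MEM→r5 ⇒ go  {3A/1Mu/0Ld/1B | 4r 1w}
  1. MEM→r3 ⇒ no(FU)  {3A/1Mu/0Ld/1B | 4r 1w}
  2. ALU→r2 ⇒ go  {2A/1Mu/0Ld/1B | 2r 0w}
  3. ALU→r1 ⇒ no(WR_PORT)  {2A/1Mu/0Ld/1B | 2r 0w}
  4. ALU→r2 ⇒ no(WR_PORT)  {2A/1Mu/0Ld/1B | 2r 0w}

reason(slot 3) = WR_PORT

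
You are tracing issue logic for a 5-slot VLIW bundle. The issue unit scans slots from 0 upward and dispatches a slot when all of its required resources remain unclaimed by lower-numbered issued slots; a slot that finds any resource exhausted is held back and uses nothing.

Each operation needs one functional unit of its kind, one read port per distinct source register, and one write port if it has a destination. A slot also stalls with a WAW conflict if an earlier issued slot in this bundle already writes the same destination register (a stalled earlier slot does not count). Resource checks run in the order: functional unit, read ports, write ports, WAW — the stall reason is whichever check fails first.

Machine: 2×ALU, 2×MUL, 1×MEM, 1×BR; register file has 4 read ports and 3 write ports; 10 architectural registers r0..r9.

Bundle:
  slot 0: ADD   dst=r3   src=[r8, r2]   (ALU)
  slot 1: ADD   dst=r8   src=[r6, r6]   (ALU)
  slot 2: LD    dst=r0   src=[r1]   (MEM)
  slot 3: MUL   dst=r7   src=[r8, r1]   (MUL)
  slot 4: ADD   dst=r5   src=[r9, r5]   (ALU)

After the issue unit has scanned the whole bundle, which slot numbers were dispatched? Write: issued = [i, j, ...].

slot 0 (ALU): ISSUE — free A1,Mu2,Ld1,B1 rp2 wp2
slot 1 (ALU): ISSUE — free A0,Mu2,Ld1,B1 rp1 wp1
slot 2 (MEM): ISSUE — free A0,Mu2,Ld0,B1 rp0 wp0
slot 3 (MUL): stall RD_PORT — free A0,Mu2,Ld0,B1 rp0 wp0
slot 4 (ALU): stall FU — free A0,Mu2,Ld0,B1 rp0 wp0

issued = [0, 1, 2]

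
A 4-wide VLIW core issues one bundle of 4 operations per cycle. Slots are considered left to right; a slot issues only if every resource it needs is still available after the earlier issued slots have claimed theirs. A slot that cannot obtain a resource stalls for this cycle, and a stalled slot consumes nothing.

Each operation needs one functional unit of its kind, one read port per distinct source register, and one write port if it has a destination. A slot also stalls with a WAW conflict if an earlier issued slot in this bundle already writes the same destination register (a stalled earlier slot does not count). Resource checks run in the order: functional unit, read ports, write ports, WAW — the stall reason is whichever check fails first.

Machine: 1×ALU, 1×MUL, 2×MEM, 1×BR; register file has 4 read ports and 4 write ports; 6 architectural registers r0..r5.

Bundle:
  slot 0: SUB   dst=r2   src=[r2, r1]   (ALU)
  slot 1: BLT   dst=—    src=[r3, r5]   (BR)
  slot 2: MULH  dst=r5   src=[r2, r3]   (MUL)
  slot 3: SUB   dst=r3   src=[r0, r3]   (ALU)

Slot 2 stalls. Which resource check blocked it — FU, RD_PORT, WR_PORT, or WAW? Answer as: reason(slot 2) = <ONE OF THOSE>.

#0 ALU src=r2,r1 dispatched  <A:0 Mu:1 Ld:2 B:1 rd:2 wr:3>
#1 BR src=r3,r5 dispatched  <A:0 Mu:1 Ld:2 B:0 rd:0 wr:3>
#2 MUL src=r2,r3 held:RD_PORT  <A:0 Mu:1 Ld:2 B:0 rd:0 wr:3>
#3 ALU src=r0,r3 held:FU  <A:0 Mu:1 Ld:2 B:0 rd:0 wr:3>

reason(slot 2) = RD_PORT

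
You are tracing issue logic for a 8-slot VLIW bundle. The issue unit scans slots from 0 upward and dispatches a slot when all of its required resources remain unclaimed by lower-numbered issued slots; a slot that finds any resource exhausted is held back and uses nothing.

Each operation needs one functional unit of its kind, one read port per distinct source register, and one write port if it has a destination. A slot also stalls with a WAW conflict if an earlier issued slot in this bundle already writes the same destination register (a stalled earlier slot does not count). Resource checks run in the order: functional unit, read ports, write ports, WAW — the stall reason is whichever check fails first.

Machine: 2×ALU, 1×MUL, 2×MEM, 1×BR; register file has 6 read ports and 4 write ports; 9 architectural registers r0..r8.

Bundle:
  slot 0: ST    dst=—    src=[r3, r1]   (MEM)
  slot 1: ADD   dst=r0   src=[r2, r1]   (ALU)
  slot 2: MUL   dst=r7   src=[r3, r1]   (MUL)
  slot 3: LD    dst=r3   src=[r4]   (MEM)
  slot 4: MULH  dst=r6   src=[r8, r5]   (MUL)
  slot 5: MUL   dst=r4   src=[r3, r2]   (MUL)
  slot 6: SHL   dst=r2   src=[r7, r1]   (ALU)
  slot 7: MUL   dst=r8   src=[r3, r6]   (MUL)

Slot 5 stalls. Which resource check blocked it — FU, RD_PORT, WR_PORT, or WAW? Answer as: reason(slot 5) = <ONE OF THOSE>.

[0] MEM needs rd=2 wr=0: ok; after: ALU=2 MUL=1 MEM=1 BR=1, R=4, W=4
[1] ALU needs rd=2 wr=1: ok; after: ALU=1 MUL=1 MEM=1 BR=1, R=2, W=3
[2] MUL needs rd=2 wr=1: ok; after: ALU=1 MUL=0 MEM=1 BR=1, R=0, W=2
[3] MEM needs rd=1 wr=1: RD_PORT; after: ALU=1 MUL=0 MEM=1 BR=1, R=0, W=2
[4] MUL needs rd=2 wr=1: FU; after: ALU=1 MUL=0 MEM=1 BR=1, R=0, W=2
[5] MUL needs rd=2 wr=1: FU; after: ALU=1 MUL=0 MEM=1 BR=1, R=0, W=2
[6] ALU needs rd=2 wr=1: RD_PORT; after: ALU=1 MUL=0 MEM=1 BR=1, R=0, W=2
[7] MUL needs rd=2 wr=1: FU; after: ALU=1 MUL=0 MEM=1 BR=1, R=0, W=2

reason(slot 5) = FU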